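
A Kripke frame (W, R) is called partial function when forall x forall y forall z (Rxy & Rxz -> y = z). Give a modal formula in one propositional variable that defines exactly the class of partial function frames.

◇q → □q

The condition is partial functionality. The CD schema ◇q → □q defines it.
Suppose ◇q→□q is valid. Take Rxy, Rxz and set V(q)={y}. Then ◇q at x, so □q at x, so q at z, i.e. z=y.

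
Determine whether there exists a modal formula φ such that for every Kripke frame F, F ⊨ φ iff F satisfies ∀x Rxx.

This is a Sahlqvist condition; the T axiom □q → q defines it.

Yes, by □q → q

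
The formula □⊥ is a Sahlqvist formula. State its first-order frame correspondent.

□⊥ is valid iff no world has any successor (otherwise □⊥ fails at any world with one).
Conversely, any frame satisfying ∀x ∀y ¬Rxy validates the schema.
Frame condition: ∀x ∀y ¬Rxy.

Emptiness of R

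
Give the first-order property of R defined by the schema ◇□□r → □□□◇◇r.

∀x ∀y ∀z ((xRy ∧ xR³z) → ∃w (yR²w ∧ zR²w))

This is a Sahlqvist (Geach-type) schema ◇^1□^2r → □^3◇^2r.
Minimal-valuation argument: fix x; take any y with xR^1y and any z with xR^3z. Set V(r) to the set of worlds R-reachable from y in exactly 2 steps. Then □^2r holds at y, so the antecedent holds at x; validity forces ◇^2r at z, giving a w with zR^2w and yR^2w.
First-order correspondent: ∀x ∀y ∀z ((xRy ∧ xR³z) → ∃w (yR²w ∧ zR²w)).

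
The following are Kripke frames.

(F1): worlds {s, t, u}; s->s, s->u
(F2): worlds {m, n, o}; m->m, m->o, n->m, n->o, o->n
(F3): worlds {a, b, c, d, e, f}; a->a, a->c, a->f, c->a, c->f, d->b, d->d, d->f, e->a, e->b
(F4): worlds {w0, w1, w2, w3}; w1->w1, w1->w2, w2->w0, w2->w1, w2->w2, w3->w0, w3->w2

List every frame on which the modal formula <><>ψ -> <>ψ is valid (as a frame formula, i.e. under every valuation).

(F1)

Frame correspondent (Sahlqvist): forall x forall y forall z (Rxy & Ryz -> Rxz) — i.e. transitivity.
(F1): satisfies the condition.
(F2): fails — Ron and Rno but not Roo.
(F3): fails — Rea and Rac but not Rec.
(F4): fails — Rw1w2 and Rw2w0 but not Rw1w0.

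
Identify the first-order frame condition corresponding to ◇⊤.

◇⊤ holds at w iff w has a successor, so frame-validity of ◇⊤ is exactly seriality. Equivalently via □A → ◇A:
Suppose □A→◇A is valid. At any x set V(A)=W. Then □A at x, so ◇A at x, so x has a successor.

seriality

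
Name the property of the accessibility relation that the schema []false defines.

emptiness of R: forall x forall y ~Rxy

This is the Ver axiom.
It corresponds to emptiness of R: forall x forall y ~Rxy.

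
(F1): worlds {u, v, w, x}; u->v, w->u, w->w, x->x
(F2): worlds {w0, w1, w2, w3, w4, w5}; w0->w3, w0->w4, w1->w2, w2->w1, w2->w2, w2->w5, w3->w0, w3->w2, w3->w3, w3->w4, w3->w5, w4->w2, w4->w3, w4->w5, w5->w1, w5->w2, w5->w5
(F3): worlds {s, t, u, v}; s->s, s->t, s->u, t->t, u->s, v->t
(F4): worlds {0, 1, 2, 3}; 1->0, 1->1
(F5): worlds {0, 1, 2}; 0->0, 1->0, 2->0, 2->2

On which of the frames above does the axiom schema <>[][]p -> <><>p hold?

The schema corresponds to a generalized confluence (Geach) condition: forall x forall y (xRy -> exists w (y R^2 w & x R^2 w)).
(F1): fails — uRv but no t with vR²t and uR²t.
(F2): ✓.
(F3): ✓.
(F4): fails — 1R0 but no w with 0R²w and 1R²w.
(F5): ✓.

(F2), (F3), (F5)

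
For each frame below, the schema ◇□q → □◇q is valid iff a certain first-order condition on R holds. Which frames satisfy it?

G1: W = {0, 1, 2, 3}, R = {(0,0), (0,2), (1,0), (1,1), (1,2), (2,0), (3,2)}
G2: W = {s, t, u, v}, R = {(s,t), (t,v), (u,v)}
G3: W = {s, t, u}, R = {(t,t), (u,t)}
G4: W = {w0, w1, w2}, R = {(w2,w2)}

G1, G3, G4

This is the axiom for convergence; its first-order frame correspondent is ∀x ∀y ∀z (Rxy ∧ Rxz → ∃w (Ryw ∧ Rzw)).
G1: satisfies the condition.
G2: fails — Rtv and Rtv but v and v have no common successor.
G3: satisfies the condition.
G4: satisfies the condition.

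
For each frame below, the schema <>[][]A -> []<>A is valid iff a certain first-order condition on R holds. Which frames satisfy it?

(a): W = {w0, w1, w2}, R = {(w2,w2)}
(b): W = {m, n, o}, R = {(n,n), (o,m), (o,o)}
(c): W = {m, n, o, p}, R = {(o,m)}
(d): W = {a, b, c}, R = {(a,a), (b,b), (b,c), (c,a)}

Frame correspondent (Sahlqvist): forall x forall y forall z ((xRy & xRz) -> exists w (y R^2 w & zRw)) — i.e. a generalized confluence (Geach) condition.
(a): holds.
(b): fails — oRm, oRm but no w with mR²w and mRw.
(c): fails — oRm, oRm but no w with mR²w and mRw.
(d): fails — bRc, bRb but no w with cR²w and bRw.
Valid on: (a).

(a)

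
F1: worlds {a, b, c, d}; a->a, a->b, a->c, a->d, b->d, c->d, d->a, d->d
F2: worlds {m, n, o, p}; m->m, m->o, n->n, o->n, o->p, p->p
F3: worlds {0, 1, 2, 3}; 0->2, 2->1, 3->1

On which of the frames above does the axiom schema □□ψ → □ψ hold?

F1, F2

The schema corresponds to density: ∀x ∀y (Rxy → ∃z (Rxz ∧ Rzy)).
F1: ✓.
F2: ✓.
F3: fails — R21 but no z with R2z and Rz1.
Valid on: F1, F2.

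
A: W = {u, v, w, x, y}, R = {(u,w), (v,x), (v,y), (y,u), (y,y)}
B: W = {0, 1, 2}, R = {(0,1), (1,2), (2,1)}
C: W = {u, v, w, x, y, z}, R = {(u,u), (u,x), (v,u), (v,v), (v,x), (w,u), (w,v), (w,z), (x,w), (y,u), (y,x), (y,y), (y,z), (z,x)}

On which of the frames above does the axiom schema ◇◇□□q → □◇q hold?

B

This is the axiom for a generalized confluence (Geach) condition; its first-order frame correspondent is ∀x ∀y ∀z ((xR²y ∧ xRz) → ∃w (yR²w ∧ zRw)).
A: fails — vR²u, vRx but no t with uR²t and xRt.
B: satisfies the condition.
C: fails — uR²w, uRx but no t with wR²t and xRt.
Valid on: B.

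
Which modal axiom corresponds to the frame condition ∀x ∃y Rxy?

□s → ◇s

A defining formula is □s → ◇s (the D axiom).
Suppose □s→◇s is valid. At any x set V(s)=W. Then □s at x, so ◇s at x, so x has a successor.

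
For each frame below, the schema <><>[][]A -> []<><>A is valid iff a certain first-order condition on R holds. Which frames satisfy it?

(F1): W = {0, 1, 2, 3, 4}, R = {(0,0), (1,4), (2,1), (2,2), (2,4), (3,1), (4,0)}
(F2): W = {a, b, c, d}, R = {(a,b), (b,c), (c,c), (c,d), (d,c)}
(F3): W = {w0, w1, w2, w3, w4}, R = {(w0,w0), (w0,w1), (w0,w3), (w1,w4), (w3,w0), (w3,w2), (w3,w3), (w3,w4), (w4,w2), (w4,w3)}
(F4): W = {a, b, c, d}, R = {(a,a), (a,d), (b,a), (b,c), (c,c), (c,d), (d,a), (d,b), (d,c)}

(F1), (F2), (F4)

Frame correspondent (Sahlqvist): forall x forall y forall z ((x R^2 y & xRz) -> exists w (y R^2 w & z R^2 w)) — i.e. a generalized confluence (Geach) condition.
(F1): condition met.
(F2): condition met.
(F3): fails — w0R²w2, w0Rw0 but no w with w2R²w and w0R²w.
(F4): condition met.
Valid on: (F1), (F2), (F4).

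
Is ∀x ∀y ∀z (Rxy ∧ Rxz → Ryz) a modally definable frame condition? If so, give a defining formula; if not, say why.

The condition is the Euclidean property. A defining modal formula is ◇p → □◇p.

Definable; ◇p → □◇p defines it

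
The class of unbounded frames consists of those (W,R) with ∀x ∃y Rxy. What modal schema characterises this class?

This is seriality; the standard corresponding axiom is D: □p → ◇p.
Suppose □p→◇p is valid. At any x set V(p)=W. Then □p at x, so ◇p at x, so x has a successor.

□p → ◇p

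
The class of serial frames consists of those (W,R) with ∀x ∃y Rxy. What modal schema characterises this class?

This is seriality; the standard corresponding axiom is D: □q → ◇q.
Suppose □q→◇q is valid. At any x set V(q)=W. Then □q at x, so ◇q at x, so x has a successor.

□q → ◇q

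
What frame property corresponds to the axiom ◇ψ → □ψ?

Suppose ◇ψ→□ψ is valid. Take Rxy, Rxz and set V(ψ)={y}. Then ◇ψ at x, so □ψ at x, so ψ at z, i.e. z=y.
The converse is a direct semantic check.
So the correspondent is partial functionality.

Partial functionality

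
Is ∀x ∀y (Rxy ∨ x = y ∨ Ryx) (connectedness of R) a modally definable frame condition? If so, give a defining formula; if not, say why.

Any modally definable frame class is closed under disjoint unions.
Take 4 disjoint single-world reflexive frames: each is trivially connected, but their disjoint union has 4 worlds with no edge between distinct components, so it is not connected.
Hence connectedness of R is not modally definable.

Not modally definable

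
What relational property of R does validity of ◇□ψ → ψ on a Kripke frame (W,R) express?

Replacing ψ by ¬ψ and contraposing gives the equivalent schema ψ → □◇ψ.
Suppose ψ→□◇ψ is valid. Take Rxy and set V(ψ)={x}. Then ψ at x, so □◇ψ at x, so ◇ψ at y, so some z with Ryz has ψ; z=x, i.e. Ryx.
Conversely, any frame satisfying ∀x ∀y (Rxy → Ryx) validates the schema.
So the correspondent is symmetry.

symmetry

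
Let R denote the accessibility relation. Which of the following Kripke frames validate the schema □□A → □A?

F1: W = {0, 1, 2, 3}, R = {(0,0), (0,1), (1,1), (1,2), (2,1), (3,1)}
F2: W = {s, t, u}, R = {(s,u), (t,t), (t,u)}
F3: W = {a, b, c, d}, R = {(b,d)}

F1

The schema corresponds to density: ∀x ∀y (Rxy → ∃z (Rxz ∧ Rzy)).
F1: holds.
F2: fails — Rsu but no z with Rsz and Rzu.
F3: fails — Rbd but no z with Rbz and Rzd.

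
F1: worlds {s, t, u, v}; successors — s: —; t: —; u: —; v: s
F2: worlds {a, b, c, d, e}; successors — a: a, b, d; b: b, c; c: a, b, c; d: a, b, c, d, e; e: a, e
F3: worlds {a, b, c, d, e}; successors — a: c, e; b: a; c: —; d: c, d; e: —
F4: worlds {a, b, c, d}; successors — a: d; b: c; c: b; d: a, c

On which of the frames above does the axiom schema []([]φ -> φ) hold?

Frame correspondent (Sahlqvist): forall x forall y (Rxy -> Ryy) — i.e. shift-reflexivity.
F1: fails — Rvs but not Rss.
F2: condition met.
F3: fails — Rdc but not Rcc.
F4: fails — Rbc but not Rcc.

F2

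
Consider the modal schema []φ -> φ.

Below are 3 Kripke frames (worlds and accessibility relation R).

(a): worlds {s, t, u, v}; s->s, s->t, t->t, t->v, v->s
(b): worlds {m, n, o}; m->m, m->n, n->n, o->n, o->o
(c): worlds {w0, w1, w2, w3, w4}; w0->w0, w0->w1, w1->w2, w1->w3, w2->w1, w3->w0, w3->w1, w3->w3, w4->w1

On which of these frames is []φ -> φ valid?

(b)

This is the axiom for reflexivity; its first-order frame correspondent is forall x Rxx.
(a): fails — world u does not see itself.
(b): condition met.
(c): fails — world w1 does not see itself.
Valid on: (b).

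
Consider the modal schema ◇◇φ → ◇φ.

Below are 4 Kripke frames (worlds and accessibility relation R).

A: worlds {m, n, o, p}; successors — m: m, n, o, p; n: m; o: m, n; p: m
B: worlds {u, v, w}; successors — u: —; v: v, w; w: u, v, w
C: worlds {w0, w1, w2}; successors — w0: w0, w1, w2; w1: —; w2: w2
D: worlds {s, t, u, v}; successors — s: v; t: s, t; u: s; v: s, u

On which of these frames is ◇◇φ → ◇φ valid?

Frame correspondent (Sahlqvist): ∀x ∀y ∀z (Rxy ∧ Ryz → Rxz) — i.e. transitivity.
A: fails — Rom and Rmo but not Roo.
B: fails — Rvw and Rwu but not Rvu.
C: holds.
D: fails — Rus and Rsv but not Ruv.
Valid on: C.

C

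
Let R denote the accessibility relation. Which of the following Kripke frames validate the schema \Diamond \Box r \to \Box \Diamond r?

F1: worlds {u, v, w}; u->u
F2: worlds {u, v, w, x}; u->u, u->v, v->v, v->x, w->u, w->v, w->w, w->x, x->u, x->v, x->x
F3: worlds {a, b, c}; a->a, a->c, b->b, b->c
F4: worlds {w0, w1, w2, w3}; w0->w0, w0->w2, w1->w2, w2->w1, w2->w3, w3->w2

F1, F2

Frame correspondent (Sahlqvist): \forall x \forall y \forall z (Rxy \wedge Rxz \to \exists w (Ryw \wedge Rzw)) — i.e. convergence.
F1: condition met.
F2: condition met.
F3: fails — Raa and Rac but a and c have no common successor.
F4: fails — Rw0w2 and Rw0w0 but w2 and w0 have no common successor.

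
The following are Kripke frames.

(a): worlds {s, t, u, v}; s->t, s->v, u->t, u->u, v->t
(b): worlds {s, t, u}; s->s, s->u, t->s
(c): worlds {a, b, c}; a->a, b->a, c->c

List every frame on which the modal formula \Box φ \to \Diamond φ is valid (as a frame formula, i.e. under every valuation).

(c)

Frame correspondent (Sahlqvist): \forall x \exists y Rxy — i.e. seriality.
(a): fails — world t has no successor.
(b): fails — world u has no successor.
(c): holds.
Valid on: (c).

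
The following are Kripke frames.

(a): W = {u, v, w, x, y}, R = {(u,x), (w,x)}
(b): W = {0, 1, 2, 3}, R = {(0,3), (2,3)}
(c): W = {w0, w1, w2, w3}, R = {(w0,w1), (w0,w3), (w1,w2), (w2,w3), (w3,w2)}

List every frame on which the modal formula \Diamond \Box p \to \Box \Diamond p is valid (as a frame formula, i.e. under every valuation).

This is the axiom for convergence; its first-order frame correspondent is \forall x \forall y \forall z (Rxy \wedge Rxz \to \exists w (Ryw \wedge Rzw)).
(a): fails — Rux and Rux but x and x have no common successor.
(b): fails — R03 and R03 but 3 and 3 have no common successor.
(c): condition met.

(c)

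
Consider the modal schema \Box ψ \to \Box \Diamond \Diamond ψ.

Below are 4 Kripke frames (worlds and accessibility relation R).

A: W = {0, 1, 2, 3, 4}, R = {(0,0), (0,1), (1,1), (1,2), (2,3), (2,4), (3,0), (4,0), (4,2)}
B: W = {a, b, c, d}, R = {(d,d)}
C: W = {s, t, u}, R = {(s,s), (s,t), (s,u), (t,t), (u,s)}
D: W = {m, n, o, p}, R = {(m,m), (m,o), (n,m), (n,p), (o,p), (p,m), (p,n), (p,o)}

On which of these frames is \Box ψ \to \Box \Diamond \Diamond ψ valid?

B, C, D

The schema corresponds to a generalized confluence (Geach) condition: \forall x \forall z (xRz \to \exists w (xRw \wedge z R^2 w)).
A: fails — 2R3 but no w with 2Rw and 3R²w.
B: condition met.
C: condition met.
D: condition met.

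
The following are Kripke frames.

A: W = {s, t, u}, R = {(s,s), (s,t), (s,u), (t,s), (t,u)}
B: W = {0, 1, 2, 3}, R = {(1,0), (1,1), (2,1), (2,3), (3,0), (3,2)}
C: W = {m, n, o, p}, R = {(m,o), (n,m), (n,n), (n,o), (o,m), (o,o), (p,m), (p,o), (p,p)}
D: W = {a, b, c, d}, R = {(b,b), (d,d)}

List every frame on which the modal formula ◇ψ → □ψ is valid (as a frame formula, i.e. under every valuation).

D

Frame correspondent (Sahlqvist): ∀x ∀y ∀z (Rxy ∧ Rxz → y = z) — i.e. partial functionality.
A: fails — s sees both s and t.
B: fails — 1 sees both 0 and 1.
C: fails — n sees both m and n.
D: condition met.
Valid on: D.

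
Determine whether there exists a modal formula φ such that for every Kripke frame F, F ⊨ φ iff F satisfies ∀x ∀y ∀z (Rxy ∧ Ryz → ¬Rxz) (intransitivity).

If a class were modally definable it would be closed under surjective bounded morphisms (Goldblatt–Thomason).
The 7-cycle (worlds 0,1,2,3,4,5,6 with 0→1→2→3→4→5→6→0) is intransitive. Mapping every world to a single reflexive point • is a surjective bounded morphism; the reflexive point is not intransitive (R••∧R•• but R••).
So the class is not modally definable.

No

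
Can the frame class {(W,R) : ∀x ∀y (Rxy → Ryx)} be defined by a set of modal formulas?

The condition is symmetry. A defining modal formula is p → □◇p.
Suppose p→□◇p is valid. Take Rxy and set V(p)={x}. Then p at x, so □◇p at x, so ◇p at y, so some z with Ryz has p; z=x, i.e. Ryx.

Definable; p → □◇p defines it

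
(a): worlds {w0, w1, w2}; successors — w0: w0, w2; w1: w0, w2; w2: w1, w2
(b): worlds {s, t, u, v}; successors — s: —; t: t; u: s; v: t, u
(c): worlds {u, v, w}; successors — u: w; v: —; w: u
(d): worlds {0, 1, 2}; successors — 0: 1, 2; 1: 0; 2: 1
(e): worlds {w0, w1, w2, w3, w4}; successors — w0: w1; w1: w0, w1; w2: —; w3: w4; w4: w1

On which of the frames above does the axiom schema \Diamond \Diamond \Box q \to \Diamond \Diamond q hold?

(a), (e)

The schema corresponds to a generalized confluence (Geach) condition: \forall x \forall y (x R^2 y \to \exists w (yRw \wedge x R^2 w)).
(a): ✓.
(b): fails — vR²s but no w with sRw and vR²w.
(c): fails — uR²u but no t with uRt and uR²t.
(d): fails — 1R²1 but no w with 1Rw and 1R²w.
(e): ✓.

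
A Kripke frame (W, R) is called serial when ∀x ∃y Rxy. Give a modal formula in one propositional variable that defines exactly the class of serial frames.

This is seriality; the standard corresponding axiom is D: □q → ◇q.
Suppose □q→◇q is valid. At any x set V(q)=W. Then □q at x, so ◇q at x, so x has a successor.

□q → ◇q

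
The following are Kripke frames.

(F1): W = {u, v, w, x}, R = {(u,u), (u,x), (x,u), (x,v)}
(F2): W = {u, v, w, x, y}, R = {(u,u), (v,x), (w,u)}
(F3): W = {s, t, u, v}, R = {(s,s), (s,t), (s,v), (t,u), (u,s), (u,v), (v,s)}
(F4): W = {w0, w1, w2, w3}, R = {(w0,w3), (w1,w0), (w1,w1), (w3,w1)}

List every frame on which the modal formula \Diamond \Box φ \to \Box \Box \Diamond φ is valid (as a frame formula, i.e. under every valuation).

(F2)

The schema corresponds to a generalized confluence (Geach) condition: \forall x \forall y \forall z ((xRy \wedge x R^2 z) \to \exists w (yRw \wedge zRw)).
(F1): fails — uRu, uR²v but no t with uRt and vRt.
(F2): ✓.
(F3): fails — sRs, sR²t but no w with sRw and tRw.
(F4): fails — w1Rw0, w1R²w1 but no w with w0Rw and w1Rw.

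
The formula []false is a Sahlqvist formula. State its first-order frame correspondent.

This is the Ver axiom.
It corresponds to emptiness of R: forall x forall y ~Rxy.

emptiness of R: forall x forall y ~Rxy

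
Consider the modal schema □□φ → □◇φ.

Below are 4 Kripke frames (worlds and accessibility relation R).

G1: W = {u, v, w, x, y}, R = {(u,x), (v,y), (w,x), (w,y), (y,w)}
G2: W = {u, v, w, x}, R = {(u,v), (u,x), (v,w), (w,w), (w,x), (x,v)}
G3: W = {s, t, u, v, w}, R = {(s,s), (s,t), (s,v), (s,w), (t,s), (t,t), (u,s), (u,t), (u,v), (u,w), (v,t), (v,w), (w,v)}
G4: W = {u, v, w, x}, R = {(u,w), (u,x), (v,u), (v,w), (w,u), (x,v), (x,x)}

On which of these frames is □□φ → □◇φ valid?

G2, G3, G4

This is the axiom for a generalized confluence (Geach) condition; its first-order frame correspondent is ∀x ∀z (xRz → ∃w (xR²w ∧ zRw)).
G1: fails — uRx but no t with uR²t and xRt.
G2: condition met.
G3: condition met.
G4: condition met.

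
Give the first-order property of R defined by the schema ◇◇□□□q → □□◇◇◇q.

∀x ∀y ∀z ((xR²y ∧ xR²z) → ∃w (yR³w ∧ zR³w))

This is a Sahlqvist (Geach-type) schema ◇^2□^3q → □^2◇^3q.
First-order correspondent: ∀x ∀y ∀z ((xR²y ∧ xR²z) → ∃w (yR³w ∧ zR³w)).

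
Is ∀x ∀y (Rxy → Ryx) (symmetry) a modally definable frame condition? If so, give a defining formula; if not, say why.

Yes, by r → □◇r

Yes: it is symmetry, defined by the B schema r → □◇r.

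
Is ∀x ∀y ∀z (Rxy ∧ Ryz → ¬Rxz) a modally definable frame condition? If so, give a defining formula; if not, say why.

If a class were modally definable it would be closed under surjective bounded morphisms (Goldblatt–Thomason).
The 3-cycle (worlds w0,w1,w2 with w0→w1→w2→w0) is intransitive. Mapping every world to a single reflexive point • is a surjective bounded morphism; the reflexive point is not intransitive (R••∧R•• but R••).
Hence intransitivity is not modally definable.

Not definable by any modal formula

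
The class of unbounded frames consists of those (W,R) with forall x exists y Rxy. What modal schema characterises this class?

This is seriality; the standard corresponding axiom is D: □ψ → ◇ψ.
Suppose □ψ→◇ψ is valid. At any x set V(ψ)=W. Then □ψ at x, so ◇ψ at x, so x has a successor.

□ψ → ◇ψ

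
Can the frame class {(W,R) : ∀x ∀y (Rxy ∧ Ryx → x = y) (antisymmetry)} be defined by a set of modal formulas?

If a class were modally definable it would be closed under surjective bounded morphisms (Goldblatt–Thomason).
The 4-cycle (worlds s,t,u,v with s→t→u→v→s) is antisymmetric. Sending even-indexed worlds to a and odd-indexed worlds to b is a surjective bounded morphism onto the two-world frame with a↔b, which is not antisymmetric.
So no modal formula (or set of formulas) defines exactly the antisymmetric frames.

No — not modally definable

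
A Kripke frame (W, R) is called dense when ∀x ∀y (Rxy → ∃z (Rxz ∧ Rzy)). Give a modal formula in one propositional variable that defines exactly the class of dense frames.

□□p → □p

A defining formula is □□p → □p (the C4 axiom).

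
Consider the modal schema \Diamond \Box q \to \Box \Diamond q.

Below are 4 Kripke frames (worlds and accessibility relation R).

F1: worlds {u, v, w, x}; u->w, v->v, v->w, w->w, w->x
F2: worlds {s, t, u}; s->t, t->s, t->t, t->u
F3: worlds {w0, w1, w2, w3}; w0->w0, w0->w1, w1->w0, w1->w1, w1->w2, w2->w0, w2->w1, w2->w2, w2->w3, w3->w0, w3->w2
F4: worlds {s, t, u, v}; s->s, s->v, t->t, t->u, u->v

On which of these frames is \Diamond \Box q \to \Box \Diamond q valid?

This is the axiom for convergence; its first-order frame correspondent is \forall x \forall y \forall z (Rxy \wedge Rxz \to \exists w (Ryw \wedge Rzw)).
F1: fails — Rww and Rwx but w and x have no common successor.
F2: fails — Rtt and Rtu but t and u have no common successor.
F3: condition met.
F4: fails — Rsv and Rsv but v and v have no common successor.

F3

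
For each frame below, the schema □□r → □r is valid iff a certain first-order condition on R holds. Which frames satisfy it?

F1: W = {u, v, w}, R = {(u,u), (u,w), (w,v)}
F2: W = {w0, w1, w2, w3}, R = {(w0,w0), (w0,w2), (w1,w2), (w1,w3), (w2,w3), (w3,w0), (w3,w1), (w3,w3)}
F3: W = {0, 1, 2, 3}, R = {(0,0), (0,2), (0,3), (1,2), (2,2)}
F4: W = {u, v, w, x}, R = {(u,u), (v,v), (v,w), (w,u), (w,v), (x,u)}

The schema corresponds to density: ∀x ∀y (Rxy → ∃z (Rxz ∧ Rzy)).
F1: fails — Rwv but no z with Rwz and Rzv.
F2: fails — Rw1w2 but no z with Rw1z and Rzw2.
F3: holds.
F4: holds.
Valid on: F3, F4.

F3, F4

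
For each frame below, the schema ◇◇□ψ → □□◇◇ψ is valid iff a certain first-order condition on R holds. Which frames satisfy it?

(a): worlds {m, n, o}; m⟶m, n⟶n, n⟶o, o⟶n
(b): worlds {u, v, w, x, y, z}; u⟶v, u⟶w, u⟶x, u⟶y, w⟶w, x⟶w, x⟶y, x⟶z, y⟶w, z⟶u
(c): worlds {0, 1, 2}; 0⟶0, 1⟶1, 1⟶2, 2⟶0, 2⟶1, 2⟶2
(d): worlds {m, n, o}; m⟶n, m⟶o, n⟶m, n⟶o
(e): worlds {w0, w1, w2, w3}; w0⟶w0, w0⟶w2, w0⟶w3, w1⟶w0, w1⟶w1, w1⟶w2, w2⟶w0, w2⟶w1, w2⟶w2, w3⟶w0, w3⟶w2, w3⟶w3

This is the axiom for a generalized confluence (Geach) condition; its first-order frame correspondent is ∀x ∀y ∀z ((xR²y ∧ xR²z) → ∃w (yRw ∧ zR²w)).
(a): holds.
(b): fails — uR²z, uR²w but no t with zRt and wR²t.
(c): fails — 1R²1, 1R²0 but no w with 1Rw and 0R²w.
(d): fails — mR²m, mR²o but no w with mRw and oR²w.
(e): holds.
Valid on: (a), (e).

(a), (e)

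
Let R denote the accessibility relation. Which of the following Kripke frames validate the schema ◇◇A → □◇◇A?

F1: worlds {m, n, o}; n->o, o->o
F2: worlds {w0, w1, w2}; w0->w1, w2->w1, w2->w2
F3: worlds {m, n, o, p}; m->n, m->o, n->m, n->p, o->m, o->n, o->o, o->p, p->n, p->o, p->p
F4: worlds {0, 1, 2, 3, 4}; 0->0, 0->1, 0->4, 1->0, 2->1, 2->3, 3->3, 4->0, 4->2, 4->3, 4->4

The schema corresponds to a generalized confluence (Geach) condition: ∀x ∀y ∀z ((xR²y ∧ xRz) → ∃w (y = w ∧ zR²w)).
F1: holds.
F2: fails — w2R²w1, w2Rw1 but no w with w1=w and w1R²w.
F3: fails — mR²m, mRn but no w with m=w and nR²w.
F4: fails — 0R²2, 0R1 but no w with 2=w and 1R²w.

F1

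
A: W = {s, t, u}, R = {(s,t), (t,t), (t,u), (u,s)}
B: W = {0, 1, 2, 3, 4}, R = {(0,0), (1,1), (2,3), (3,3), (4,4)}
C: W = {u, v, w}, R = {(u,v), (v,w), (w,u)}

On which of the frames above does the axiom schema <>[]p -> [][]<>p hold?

Frame correspondent (Sahlqvist): forall x forall y forall z ((xRy & x R^2 z) -> exists w (yRw & zRw)) — i.e. a generalized confluence (Geach) condition.
A: fails — sRt, sR²u but no w with tRw and uRw.
B: ✓.
C: fails — uRv, uR²w but no t with vRt and wRt.

B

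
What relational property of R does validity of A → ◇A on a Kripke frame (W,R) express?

This is a form of the T axiom.
It corresponds to reflexivity: ∀x Rxx.

reflexivity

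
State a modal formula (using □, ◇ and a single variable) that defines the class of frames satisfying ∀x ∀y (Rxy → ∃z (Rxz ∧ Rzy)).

This is density; the standard corresponding axiom is C4: □□ψ → □ψ.

□□ψ → □ψ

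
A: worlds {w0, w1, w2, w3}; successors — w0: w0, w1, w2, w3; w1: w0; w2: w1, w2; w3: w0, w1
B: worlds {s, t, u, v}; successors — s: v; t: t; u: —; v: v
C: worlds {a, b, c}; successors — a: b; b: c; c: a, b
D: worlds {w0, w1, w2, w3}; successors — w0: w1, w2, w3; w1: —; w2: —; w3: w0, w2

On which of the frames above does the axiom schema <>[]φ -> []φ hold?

B

Frame correspondent (Sahlqvist): forall x forall y forall z (Rxy & Rxz -> Ryz) — i.e. the Euclidean property.
A: fails — Rw0w1 and Rw0w1 but not Rw1w1.
B: satisfies the condition.
C: fails — Rab and Rab but not Rbb.
D: fails — Rw0w1 and Rw0w1 but not Rw1w1.
Valid on: B.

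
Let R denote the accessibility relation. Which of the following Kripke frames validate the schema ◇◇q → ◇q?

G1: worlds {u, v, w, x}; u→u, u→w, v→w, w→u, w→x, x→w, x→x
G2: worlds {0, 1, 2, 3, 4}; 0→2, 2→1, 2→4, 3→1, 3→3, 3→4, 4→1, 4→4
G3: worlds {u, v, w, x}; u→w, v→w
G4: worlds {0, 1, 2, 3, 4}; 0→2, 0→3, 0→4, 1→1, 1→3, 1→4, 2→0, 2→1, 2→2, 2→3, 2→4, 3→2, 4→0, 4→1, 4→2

G3

The schema corresponds to transitivity: ∀x ∀y ∀z (Rxy ∧ Ryz → Rxz).
G1: fails — Rxw and Rwu but not Rxu.
G2: fails — R02 and R21 but not R01.
G3: condition met.
G4: fails — R32 and R23 but not R33.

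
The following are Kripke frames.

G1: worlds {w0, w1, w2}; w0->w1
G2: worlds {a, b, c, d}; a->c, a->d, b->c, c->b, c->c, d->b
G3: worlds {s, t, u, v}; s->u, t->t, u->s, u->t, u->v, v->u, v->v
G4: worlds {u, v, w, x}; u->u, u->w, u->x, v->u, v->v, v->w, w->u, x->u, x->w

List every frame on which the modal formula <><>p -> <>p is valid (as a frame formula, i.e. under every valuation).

G1

This is the axiom for transitivity; its first-order frame correspondent is forall x forall y forall z (Rxy & Ryz -> Rxz).
G1: holds.
G2: fails — Rbc and Rcb but not Rbb.
G3: fails — Ruv and Rvu but not Ruu.
G4: fails — Rwu and Ruw but not Rww.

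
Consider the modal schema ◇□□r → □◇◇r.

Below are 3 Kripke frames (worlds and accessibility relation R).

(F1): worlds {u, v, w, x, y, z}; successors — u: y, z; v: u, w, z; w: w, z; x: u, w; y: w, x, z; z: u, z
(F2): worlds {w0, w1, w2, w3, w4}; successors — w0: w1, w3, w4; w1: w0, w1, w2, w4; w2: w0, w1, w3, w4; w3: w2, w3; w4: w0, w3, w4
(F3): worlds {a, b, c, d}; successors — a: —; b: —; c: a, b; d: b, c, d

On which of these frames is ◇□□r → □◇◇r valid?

(F1), (F2)

Frame correspondent (Sahlqvist): ∀x ∀y ∀z ((xRy ∧ xRz) → ∃w (yR²w ∧ zR²w)) — i.e. a generalized confluence (Geach) condition.
(F1): condition met.
(F2): condition met.
(F3): fails — cRa, cRa but no w with aR²w and aR²w.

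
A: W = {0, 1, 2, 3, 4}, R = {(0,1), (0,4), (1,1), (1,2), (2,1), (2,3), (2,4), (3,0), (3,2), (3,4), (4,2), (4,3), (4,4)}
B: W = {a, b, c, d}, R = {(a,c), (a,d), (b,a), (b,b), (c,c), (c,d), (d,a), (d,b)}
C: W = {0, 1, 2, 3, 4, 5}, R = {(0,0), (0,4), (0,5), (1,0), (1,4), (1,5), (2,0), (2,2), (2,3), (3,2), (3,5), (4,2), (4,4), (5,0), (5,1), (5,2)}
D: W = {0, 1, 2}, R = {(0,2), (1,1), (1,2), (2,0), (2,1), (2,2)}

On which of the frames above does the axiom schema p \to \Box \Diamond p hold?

This is the axiom for symmetry; its first-order frame correspondent is \forall x \forall y (Rxy \to Ryx).
A: fails — R01 but not R10.
B: fails — Rcd but not Rdc.
C: fails — R10 but not R01.
D: condition met.
Valid on: D.

D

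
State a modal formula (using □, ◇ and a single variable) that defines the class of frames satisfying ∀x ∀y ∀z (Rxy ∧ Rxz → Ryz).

◇s → □◇s

A defining formula is ◇s → □◇s (the 5 axiom).
Suppose ◇s→□◇s is valid. Take Rxy, Rxz and set V(s)={y}. Then ◇s at x, so □◇s at x, so ◇s at z, so some w with Rzw has s; w=y, i.e. Rzy. By symmetry of the argument, Ryz.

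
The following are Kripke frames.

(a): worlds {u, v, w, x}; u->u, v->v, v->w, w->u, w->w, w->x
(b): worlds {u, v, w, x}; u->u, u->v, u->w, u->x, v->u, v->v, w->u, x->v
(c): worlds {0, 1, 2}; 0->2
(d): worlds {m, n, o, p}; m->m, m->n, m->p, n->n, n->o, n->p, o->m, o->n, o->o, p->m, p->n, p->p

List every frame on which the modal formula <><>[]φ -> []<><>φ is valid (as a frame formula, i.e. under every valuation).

(b), (c), (d)

Frame correspondent (Sahlqvist): forall x forall y forall z ((x R^2 y & xRz) -> exists w (yRw & z R^2 w)) — i.e. a generalized confluence (Geach) condition.
(a): fails — vR²x, vRv but no t with xRt and vR²t.
(b): satisfies the condition.
(c): satisfies the condition.
(d): satisfies the condition.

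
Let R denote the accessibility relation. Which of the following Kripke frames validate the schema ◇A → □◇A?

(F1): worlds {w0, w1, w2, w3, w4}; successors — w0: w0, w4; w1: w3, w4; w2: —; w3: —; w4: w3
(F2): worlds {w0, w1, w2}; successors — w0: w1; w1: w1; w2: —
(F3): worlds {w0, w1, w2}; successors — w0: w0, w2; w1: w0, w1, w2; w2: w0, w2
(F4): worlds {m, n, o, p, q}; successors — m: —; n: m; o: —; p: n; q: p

This is the axiom for the Euclidean property; its first-order frame correspondent is ∀x ∀y ∀z (Rxy ∧ Rxz → Ryz).
(F1): fails — Rw0w4 and Rw0w4 but not Rw4w4.
(F2): ✓.
(F3): fails — Rw1w2 and Rw1w1 but not Rw2w1.
(F4): fails — Rnm and Rnm but not Rmm.
Valid on: (F2).

(F2)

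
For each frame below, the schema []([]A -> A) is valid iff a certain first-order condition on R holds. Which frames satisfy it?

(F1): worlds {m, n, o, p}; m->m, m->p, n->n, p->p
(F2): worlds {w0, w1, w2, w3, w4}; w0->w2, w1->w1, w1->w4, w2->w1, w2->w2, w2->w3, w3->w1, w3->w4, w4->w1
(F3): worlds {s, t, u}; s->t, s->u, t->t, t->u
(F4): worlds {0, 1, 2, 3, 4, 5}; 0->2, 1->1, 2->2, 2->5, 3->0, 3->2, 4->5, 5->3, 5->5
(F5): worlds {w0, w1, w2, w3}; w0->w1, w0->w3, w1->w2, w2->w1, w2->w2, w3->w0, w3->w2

(F1)

This is the axiom for shift-reflexivity; its first-order frame correspondent is forall x forall y (Rxy -> Ryy).
(F1): condition met.
(F2): fails — Rw1w4 but not Rw4w4.
(F3): fails — Rsu but not Ruu.
(F4): fails — R53 but not R33.
(F5): fails — Rw3w0 but not Rw0w0.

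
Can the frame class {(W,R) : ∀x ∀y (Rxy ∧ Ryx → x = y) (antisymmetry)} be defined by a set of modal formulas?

Not modally definable

Modal frame validity is preserved under surjective bounded morphisms.
The 4-cycle (worlds w0,w1,w2,w3 with w0→w1→w2→w3→w0) is antisymmetric. Sending even-indexed worlds to s and odd-indexed worlds to t is a surjective bounded morphism onto the two-world frame with s↔t, which is not antisymmetric.
Hence antisymmetry is not modally definable.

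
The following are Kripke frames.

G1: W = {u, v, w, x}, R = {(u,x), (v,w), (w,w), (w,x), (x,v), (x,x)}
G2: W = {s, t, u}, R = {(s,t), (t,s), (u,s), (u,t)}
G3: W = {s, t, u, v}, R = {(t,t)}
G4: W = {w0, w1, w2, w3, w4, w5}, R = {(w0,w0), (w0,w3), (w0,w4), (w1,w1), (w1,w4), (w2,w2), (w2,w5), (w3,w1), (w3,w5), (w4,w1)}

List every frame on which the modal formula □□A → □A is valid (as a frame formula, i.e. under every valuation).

The schema corresponds to density: ∀x ∀y (Rxy → ∃z (Rxz ∧ Rzy)).
G1: holds.
G2: fails — Rts but no z with Rtz and Rzs.
G3: holds.
G4: fails — Rw3w5 but no z with Rw3z and Rzw5.
Valid on: G1, G3.

G1, G3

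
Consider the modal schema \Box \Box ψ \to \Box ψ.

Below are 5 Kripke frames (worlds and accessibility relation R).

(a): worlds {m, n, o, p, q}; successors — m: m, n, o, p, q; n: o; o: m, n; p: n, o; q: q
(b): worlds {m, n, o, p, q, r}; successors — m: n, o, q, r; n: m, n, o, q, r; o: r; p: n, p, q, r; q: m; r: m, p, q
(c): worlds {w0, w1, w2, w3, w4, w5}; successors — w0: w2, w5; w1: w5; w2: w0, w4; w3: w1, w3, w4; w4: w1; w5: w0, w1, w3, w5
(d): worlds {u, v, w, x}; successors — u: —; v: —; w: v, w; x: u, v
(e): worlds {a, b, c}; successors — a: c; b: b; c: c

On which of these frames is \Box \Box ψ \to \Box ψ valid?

(e)

The schema corresponds to density: \forall x \forall y (Rxy \to \exists z (Rxz \wedge Rzy)).
(a): fails — Rno but no z with Rnz and Rzo.
(b): fails — Ror but no z with Roz and Rzr.
(c): fails — Rw2w4 but no z with Rw2z and Rzw4.
(d): fails — Rxu but no z with Rxz and Rzu.
(e): condition met.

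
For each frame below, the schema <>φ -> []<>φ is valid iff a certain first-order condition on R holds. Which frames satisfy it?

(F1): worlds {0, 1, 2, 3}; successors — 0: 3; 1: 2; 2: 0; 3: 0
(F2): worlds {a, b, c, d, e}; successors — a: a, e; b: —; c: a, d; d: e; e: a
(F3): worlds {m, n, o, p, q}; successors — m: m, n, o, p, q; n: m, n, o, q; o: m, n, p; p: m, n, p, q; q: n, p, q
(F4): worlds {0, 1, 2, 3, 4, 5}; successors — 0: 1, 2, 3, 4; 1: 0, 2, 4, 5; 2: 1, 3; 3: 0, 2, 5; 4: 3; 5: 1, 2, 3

none

This is the axiom for the Euclidean property; its first-order frame correspondent is forall x forall y forall z (Rxy & Rxz -> Ryz).
(F1): fails — R03 and R03 but not R33.
(F2): fails — Rae and Rae but not Ree.
(F3): fails — Rmn and Rmp but not Rnp.
(F4): fails — R02 and R02 but not R22.
Valid on no frame.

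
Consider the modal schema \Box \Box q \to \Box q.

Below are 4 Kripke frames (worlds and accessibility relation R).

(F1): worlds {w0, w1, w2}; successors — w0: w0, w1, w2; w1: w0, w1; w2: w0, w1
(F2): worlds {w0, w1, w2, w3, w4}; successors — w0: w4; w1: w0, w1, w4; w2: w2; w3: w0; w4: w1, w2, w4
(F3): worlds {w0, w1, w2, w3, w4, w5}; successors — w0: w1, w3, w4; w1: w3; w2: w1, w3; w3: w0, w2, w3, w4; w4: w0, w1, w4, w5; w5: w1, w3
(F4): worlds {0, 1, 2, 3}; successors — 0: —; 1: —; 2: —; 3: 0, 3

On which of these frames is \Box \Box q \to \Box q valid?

This is the axiom for density; its first-order frame correspondent is \forall x \forall y (Rxy \to \exists z (Rxz \wedge Rzy)).
(F1): condition met.
(F2): fails — Rw3w0 but no z with Rw3z and Rzw0.
(F3): fails — Rw5w1 but no z with Rw5z and Rzw1.
(F4): condition met.

(F1), (F4)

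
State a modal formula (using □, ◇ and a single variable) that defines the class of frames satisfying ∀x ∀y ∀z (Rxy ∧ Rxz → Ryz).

A defining formula is ◇s → □◇s (the 5 axiom).
Suppose ◇s→□◇s is valid. Take Rxy, Rxz and set V(s)={y}. Then ◇s at x, so □◇s at x, so ◇s at z, so some w with Rzw has s; w=y, i.e. Rzy. By symmetry of the argument, Ryz.

◇s → □◇s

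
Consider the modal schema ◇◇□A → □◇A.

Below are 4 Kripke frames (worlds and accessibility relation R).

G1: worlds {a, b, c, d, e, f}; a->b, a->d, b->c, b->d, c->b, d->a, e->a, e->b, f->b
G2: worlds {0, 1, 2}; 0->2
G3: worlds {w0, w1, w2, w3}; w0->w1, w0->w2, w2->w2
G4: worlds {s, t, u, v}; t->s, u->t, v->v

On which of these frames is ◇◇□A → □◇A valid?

G2

The schema corresponds to a generalized confluence (Geach) condition: ∀x ∀y ∀z ((xR²y ∧ xRz) → ∃w (yRw ∧ zRw)).
G1: fails — aR²a, aRd but no w with aRw and dRw.
G2: ✓.
G3: fails — w0R²w2, w0Rw1 but no w with w2Rw and w1Rw.
G4: fails — uR²s, uRt but no w with sRw and tRw.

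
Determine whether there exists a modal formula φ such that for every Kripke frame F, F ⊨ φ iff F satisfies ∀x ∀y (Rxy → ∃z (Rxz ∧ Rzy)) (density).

Yes — defined by □□q → □q

The condition is density. A defining modal formula is □□q → □q.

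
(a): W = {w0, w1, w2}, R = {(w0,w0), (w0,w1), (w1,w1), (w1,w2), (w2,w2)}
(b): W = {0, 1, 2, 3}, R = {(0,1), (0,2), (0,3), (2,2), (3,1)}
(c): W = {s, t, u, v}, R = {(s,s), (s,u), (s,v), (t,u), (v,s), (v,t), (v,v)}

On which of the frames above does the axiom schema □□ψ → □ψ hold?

This is the axiom for density; its first-order frame correspondent is ∀x ∀y (Rxy → ∃z (Rxz ∧ Rzy)).
(a): holds.
(b): fails — R31 but no z with R3z and Rz1.
(c): fails — Rtu but no z with Rtz and Rzu.

(a)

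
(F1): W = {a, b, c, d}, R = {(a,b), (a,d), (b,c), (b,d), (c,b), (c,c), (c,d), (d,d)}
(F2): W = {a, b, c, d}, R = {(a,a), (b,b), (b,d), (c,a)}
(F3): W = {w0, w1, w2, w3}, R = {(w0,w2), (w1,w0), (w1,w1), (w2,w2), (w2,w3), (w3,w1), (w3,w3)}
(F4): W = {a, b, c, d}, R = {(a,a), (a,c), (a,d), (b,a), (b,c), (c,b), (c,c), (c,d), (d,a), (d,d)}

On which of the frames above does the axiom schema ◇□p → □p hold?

none

Frame correspondent (Sahlqvist): ∀x ∀y ∀z (Rxy ∧ Rxz → Ryz) — i.e. the Euclidean property.
(F1): fails — Rab and Rab but not Rbb.
(F2): fails — Rbd and Rbd but not Rdd.
(F3): fails — Rw1w0 and Rw1w1 but not Rw0w1.
(F4): fails — Rac and Raa but not Rca.
Valid on no frame.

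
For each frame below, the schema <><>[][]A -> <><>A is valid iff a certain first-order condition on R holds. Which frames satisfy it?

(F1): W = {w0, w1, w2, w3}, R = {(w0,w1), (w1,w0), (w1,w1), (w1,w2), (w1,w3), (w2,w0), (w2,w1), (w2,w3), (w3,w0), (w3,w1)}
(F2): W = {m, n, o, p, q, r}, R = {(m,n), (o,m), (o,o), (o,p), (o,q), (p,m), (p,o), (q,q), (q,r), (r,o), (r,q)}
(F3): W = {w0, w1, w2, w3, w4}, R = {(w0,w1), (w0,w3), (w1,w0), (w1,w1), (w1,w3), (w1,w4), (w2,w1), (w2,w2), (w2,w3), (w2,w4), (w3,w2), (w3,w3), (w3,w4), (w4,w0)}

The schema corresponds to a generalized confluence (Geach) condition: forall x forall y (x R^2 y -> exists w (y R^2 w & x R^2 w)).
(F1): satisfies the condition.
(F2): fails — oR²m but no w with mR²w and oR²w.
(F3): satisfies the condition.

(F1), (F3)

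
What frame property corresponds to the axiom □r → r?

Suppose □r→r is valid. At any x set V(r)={w : Rxw}. Then □r holds at x, so r holds at x, i.e. Rxx.
Conversely, any frame satisfying ∀x Rxx validates the schema.
So the correspondent is reflexivity.

Reflexivity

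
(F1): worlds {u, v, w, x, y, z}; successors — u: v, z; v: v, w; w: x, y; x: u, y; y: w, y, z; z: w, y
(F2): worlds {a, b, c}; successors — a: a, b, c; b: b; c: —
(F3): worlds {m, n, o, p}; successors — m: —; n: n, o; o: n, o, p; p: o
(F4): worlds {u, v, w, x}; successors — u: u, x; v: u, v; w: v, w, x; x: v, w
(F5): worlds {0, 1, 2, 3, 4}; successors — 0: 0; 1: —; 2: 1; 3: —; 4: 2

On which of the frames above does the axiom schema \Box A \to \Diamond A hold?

This is the axiom for seriality; its first-order frame correspondent is \forall x \exists y Rxy.
(F1): condition met.
(F2): fails — world c has no successor.
(F3): fails — world m has no successor.
(F4): condition met.
(F5): fails — world 1 has no successor.
Valid on: (F1), (F4).

(F1), (F4)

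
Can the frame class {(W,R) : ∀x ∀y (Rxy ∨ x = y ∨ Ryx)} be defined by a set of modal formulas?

Not modally definable

If a class were modally definable it would be closed under disjoint unions (Goldblatt–Thomason).
Take 2 disjoint single-world reflexive frames: each is trivially connected, but their disjoint union has 2 worlds with no edge between distinct components, so it is not connected.
So no modal formula (or set of formulas) defines exactly the connected frames.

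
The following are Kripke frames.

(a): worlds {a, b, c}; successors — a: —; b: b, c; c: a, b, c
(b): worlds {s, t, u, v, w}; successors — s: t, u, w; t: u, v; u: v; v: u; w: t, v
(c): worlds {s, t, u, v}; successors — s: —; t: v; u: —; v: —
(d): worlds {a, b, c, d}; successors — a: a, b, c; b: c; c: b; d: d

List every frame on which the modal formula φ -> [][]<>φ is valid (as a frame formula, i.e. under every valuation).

Frame correspondent (Sahlqvist): forall x forall z (x R^2 z -> exists w (x = w & zRw)) — i.e. a generalized confluence (Geach) condition.
(a): fails — bR²a but no w with b=w and aRw.
(b): fails — sR²t but no w* with s=w* and tRw*.
(c): satisfies the condition.
(d): fails — aR²b but no w with a=w and bRw.

(c)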